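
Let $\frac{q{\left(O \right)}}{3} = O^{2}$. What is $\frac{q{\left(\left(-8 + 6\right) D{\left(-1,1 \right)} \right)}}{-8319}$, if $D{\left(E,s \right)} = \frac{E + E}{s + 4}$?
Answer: $- \frac{16}{69325} \approx -0.0002308$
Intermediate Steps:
$D{\left(E,s \right)} = \frac{2 E}{4 + s}$
$q{\left(O \right)} = 3 O^{2}$
$\frac{q{\left(\left(-8 + 6\right) D{\left(-1,1 \right)} \right)}}{-8319} = \frac{3 \left(\left(-8 + 6\right) 2 \left(-1\right) \frac{1}{4 + 1}\right)^{2}}{-8319} = 3 \left(- 2 \cdot 2 \left(-1\right) \frac{1}{5}\right)^{2} \left(- \frac{1}{8319}\right) = 3 \left(\left(-2\right) \left(- \frac{2}{5}\right)\right)^{2} \left(- \frac{1}{8319}\right) = 3 \left(\frac{4}{5}\right)^{2} \left(- \frac{1}{8319}\right) = 3 \cdot \frac{16}{25} \left(- \frac{1}{8319}\right) = \frac{48}{25} \left(- \frac{1}{8319}\right) = - \frac{16}{69325}$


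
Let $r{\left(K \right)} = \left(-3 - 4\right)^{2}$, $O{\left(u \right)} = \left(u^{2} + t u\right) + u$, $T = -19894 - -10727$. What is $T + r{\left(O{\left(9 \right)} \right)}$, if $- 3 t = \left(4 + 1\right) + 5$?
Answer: $-9118$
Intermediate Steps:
$t = - \frac{10}{3}$ ($t = - \frac{\left(4 + 1\right) + 5}{3} = - \frac{5 + 5}{3} = \left(- \frac{1}{3}\right) 10 = - \frac{10}{3} \approx -3.3333$)
$T = -9167$ ($T = -19894 + 10727 = -9167$)
$O{\left(u \right)} = u^{2} - \frac{7 u}{3}$ ($O{\left(u \right)} = \left(u^{2} - \frac{10 u}{3}\right) + u = u^{2} - \frac{7 u}{3}$)
$r{\left(K \right)} = 49$ ($r{\left(K \right)} = \left(-7\right)^{2} = 49$)
$T + r{\left(O{\left(9 \right)} \right)} = -9167 + 49 = -9118$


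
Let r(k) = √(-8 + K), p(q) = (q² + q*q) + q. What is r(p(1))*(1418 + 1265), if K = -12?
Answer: 5366*I*√5 ≈ 11999.0*I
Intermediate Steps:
p(q) = q + 2*q² (p(q) = (q² + q²) + q = 2*q² + q = q + 2*q²)
r(k) = 2*I*√5 (r(k) = √(-8 - 12) = √(-20) = 2*I*√5)
r(p(1))*(1418 + 1265) = (2*I*√5)*(1418 + 1265) = (2*I*√5)*2683 = 5366*I*√5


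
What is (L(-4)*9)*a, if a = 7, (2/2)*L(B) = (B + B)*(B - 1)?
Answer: 2520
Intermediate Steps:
L(B) = 2*B*(-1 + B) (L(B) = (B + B)*(B - 1) = (2*B)*(-1 + B) = 2*B*(-1 + B))
(L(-4)*9)*a = ((2*(-4)*(-1 - 4))*9)*7 = ((2*(-4)*(-5))*9)*7 = (40*9)*7 = 360*7 = 2520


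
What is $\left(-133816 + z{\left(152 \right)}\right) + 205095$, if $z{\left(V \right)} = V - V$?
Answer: $71279$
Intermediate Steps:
$z{\left(V \right)} = 0$
$\left(-133816 + z{\left(152 \right)}\right) + 205095 = \left(-133816 + 0\right) + 205095 = -133816 + 205095 = 71279$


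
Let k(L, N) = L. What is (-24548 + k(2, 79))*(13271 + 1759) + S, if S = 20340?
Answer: -368906040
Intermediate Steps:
(-24548 + k(2, 79))*(13271 + 1759) + S = (-24548 + 2)*(13271 + 1759) + 20340 = -24546*15030 + 20340 = -368926380 + 20340 = -368906040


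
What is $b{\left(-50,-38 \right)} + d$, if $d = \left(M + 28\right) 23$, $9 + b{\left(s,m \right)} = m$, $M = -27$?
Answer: $-24$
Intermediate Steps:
$b{\left(s,m \right)} = -9 + m$
$d = 23$ ($d = \left(-27 + 28\right) 23 = 1 \cdot 23 = 23$)
$b{\left(-50,-38 \right)} + d = \left(-9 - 38\right) + 23 = -47 + 23 = -24$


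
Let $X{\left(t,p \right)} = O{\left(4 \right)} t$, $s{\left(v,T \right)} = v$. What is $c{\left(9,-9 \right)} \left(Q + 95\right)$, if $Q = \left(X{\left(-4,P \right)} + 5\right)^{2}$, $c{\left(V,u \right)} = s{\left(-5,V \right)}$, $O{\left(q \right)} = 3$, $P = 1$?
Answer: $-720$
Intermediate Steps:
$c{\left(V,u \right)} = -5$
$X{\left(t,p \right)} = 3 t$
$Q = 49$ ($Q = \left(3 \left(-4\right) + 5\right)^{2} = \left(-12 + 5\right)^{2} = \left(-7\right)^{2} = 49$)
$c{\left(9,-9 \right)} \left(Q + 95\right) = - 5 \left(49 + 95\right) = \left(-5\right) 144 = -720$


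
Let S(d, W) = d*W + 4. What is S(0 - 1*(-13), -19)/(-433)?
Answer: 243/433 ≈ 0.56120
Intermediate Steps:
S(d, W) = 4 + W*d (S(d, W) = W*d + 4 = 4 + W*d)
S(0 - 1*(-13), -19)/(-433) = (4 - 19*(0 - 1*(-13)))/(-433) = (4 - 19*(0 + 13))*(-1/433) = (4 - 19*13)*(-1/433) = (4 - 247)*(-1/433) = -243*(-1/433) = 243/433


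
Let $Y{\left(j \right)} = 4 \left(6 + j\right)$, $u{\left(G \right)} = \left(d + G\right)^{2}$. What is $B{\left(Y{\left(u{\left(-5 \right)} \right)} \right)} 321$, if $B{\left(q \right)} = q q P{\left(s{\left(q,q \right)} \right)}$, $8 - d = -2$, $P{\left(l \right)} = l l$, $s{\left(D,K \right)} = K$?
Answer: $75891261696$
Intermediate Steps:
$P{\left(l \right)} = l^{2}$
$d = 10$ ($d = 8 - -2 = 8 + 2 = 10$)
$u{\left(G \right)} = \left(10 + G\right)^{2}$
$Y{\left(j \right)} = 24 + 4 j$
$B{\left(q \right)} = q^{4}$ ($B{\left(q \right)} = q q q^{2} = q^{2} q^{2} = q^{4}$)
$B{\left(Y{\left(u{\left(-5 \right)} \right)} \right)} 321 = \left(24 + 4 \left(10 - 5\right)^{2}\right)^{4} \cdot 321 = \left(24 + 4 \cdot 5^{2}\right)^{4} \cdot 321 = \left(24 + 4 \cdot 25\right)^{4} \cdot 321 = \left(24 + 100\right)^{4} \cdot 321 = 124^{4} \cdot 321 = 236421376 \cdot 321 = 75891261696$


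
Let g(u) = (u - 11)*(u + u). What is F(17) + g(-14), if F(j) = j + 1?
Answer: 718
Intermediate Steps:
F(j) = 1 + j
g(u) = 2*u*(-11 + u) (g(u) = (-11 + u)*(2*u) = 2*u*(-11 + u))
F(17) + g(-14) = (1 + 17) + 2*(-14)*(-11 - 14) = 18 + 2*(-14)*(-25) = 18 + 700 = 718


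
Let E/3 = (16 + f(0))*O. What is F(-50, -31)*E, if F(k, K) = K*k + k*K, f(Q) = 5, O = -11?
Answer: -2148300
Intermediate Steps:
F(k, K) = 2*K*k (F(k, K) = K*k + K*k = 2*K*k)
E = -693 (E = 3*((16 + 5)*(-11)) = 3*(21*(-11)) = 3*(-231) = -693)
F(-50, -31)*E = (2*(-31)*(-50))*(-693) = 3100*(-693) = -2148300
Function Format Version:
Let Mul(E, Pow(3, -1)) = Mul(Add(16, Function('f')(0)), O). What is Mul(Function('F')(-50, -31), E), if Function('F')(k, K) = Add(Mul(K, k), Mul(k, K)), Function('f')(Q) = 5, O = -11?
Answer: -2148300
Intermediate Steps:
Function('F')(k, K) = Mul(2, K, k) (Function('F')(k, K) = Add(Mul(K, k), Mul(K, k)) = Mul(2, K, k))
E = -693 (E = Mul(3, Mul(Add(16, 5), -11)) = Mul(3, Mul(21, -11)) = Mul(3, -231) = -693)
Mul(Function('F')(-50, -31), E) = Mul(Mul(2, -31, -50), -693) = Mul(3100, -693) = -2148300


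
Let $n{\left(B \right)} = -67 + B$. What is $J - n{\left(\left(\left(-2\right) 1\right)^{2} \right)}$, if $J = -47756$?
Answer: $-47693$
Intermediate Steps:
$J - n{\left(\left(\left(-2\right) 1\right)^{2} \right)} = -47756 - \left(-67 + \left(\left(-2\right) 1\right)^{2}\right) = -47756 - \left(-67 + \left(-2\right)^{2}\right) = -47756 - \left(-67 + 4\right) = -47756 - -63 = -47756 + 63 = -47693$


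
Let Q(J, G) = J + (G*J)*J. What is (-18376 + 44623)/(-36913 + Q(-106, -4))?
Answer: -8749/27321 ≈ -0.32023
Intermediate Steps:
Q(J, G) = J + G*J²
(-18376 + 44623)/(-36913 + Q(-106, -4)) = (-18376 + 44623)/(-36913 - 106*(1 - 4*(-106))) = 26247/(-36913 - 106*(1 + 424)) = 26247/(-36913 - 106*425) = 26247/(-36913 - 45050) = 26247/(-81963) = 26247*(-1/81963) = -8749/27321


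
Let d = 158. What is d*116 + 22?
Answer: 18350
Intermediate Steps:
d*116 + 22 = 158*116 + 22 = 18328 + 22 = 18350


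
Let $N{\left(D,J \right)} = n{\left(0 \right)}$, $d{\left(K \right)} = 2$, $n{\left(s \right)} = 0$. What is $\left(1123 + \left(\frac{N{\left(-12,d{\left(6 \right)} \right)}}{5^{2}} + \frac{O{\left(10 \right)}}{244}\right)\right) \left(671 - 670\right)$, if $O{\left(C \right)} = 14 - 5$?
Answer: $\frac{274021}{244} \approx 1123.0$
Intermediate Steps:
$N{\left(D,J \right)} = 0$
$O{\left(C \right)} = 9$ ($O{\left(C \right)} = 14 - 5 = 9$)
$\left(1123 + \left(\frac{N{\left(-12,d{\left(6 \right)} \right)}}{5^{2}} + \frac{O{\left(10 \right)}}{244}\right)\right) \left(671 - 670\right) = \left(1123 + \left(\frac{0}{5^{2}} + \frac{9}{244}\right)\right) \left(671 - 670\right) = \left(1123 + \left(\frac{0}{25} + 9 \cdot \frac{1}{244}\right)\right) \left(671 - 670\right) = \left(1123 + \left(0 \cdot \frac{1}{25} + \frac{9}{244}\right)\right) 1 = \left(1123 + \left(0 + \frac{9}{244}\right)\right) 1 = \left(1123 + \frac{9}{244}\right) 1 = \frac{274021}{244} \cdot 1 = \frac{274021}{244}$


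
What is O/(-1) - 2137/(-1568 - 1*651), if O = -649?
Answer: 1442268/2219 ≈ 649.96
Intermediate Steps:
O/(-1) - 2137/(-1568 - 1*651) = -649/(-1) - 2137/(-1568 - 1*651) = -649*(-1) - 2137/(-1568 - 651) = 649 - 2137/(-2219) = 649 - 2137*(-1/2219) = 649 + 2137/2219 = 1442268/2219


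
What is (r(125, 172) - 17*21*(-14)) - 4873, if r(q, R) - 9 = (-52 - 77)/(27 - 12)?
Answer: 627/5 ≈ 125.40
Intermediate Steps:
r(q, R) = ⅖ (r(q, R) = 9 + (-52 - 77)/(27 - 12) = 9 - 129/15 = 9 - 129*1/15 = 9 - 43/5 = ⅖)
(r(125, 172) - 17*21*(-14)) - 4873 = (⅖ - 17*21*(-14)) - 4873 = (⅖ - 357*(-14)) - 4873 = (⅖ + 4998) - 4873 = 24992/5 - 4873 = 627/5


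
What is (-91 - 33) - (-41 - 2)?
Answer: -81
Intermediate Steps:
(-91 - 33) - (-41 - 2) = -124 - 1*(-43) = -124 + 43 = -81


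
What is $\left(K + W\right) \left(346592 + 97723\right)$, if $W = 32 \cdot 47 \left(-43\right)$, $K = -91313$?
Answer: $-69306475275$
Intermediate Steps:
$W = -64672$ ($W = 1504 \left(-43\right) = -64672$)
$\left(K + W\right) \left(346592 + 97723\right) = \left(-91313 - 64672\right) \left(346592 + 97723\right) = \left(-155985\right) 444315 = -69306475275$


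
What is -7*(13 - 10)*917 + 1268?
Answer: -17989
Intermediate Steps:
-7*(13 - 10)*917 + 1268 = -7*3*917 + 1268 = -21*917 + 1268 = -19257 + 1268 = -17989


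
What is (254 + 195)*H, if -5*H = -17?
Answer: 7633/5 ≈ 1526.6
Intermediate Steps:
H = 17/5 (H = -1/5*(-17) = 17/5 ≈ 3.4000)
(254 + 195)*H = (254 + 195)*(17/5) = 449*(17/5) = 7633/5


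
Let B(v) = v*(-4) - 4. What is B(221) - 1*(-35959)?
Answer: 35071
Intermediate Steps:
B(v) = -4 - 4*v (B(v) = -4*v - 4 = -4 - 4*v)
B(221) - 1*(-35959) = (-4 - 4*221) - 1*(-35959) = (-4 - 884) + 35959 = -888 + 35959 = 35071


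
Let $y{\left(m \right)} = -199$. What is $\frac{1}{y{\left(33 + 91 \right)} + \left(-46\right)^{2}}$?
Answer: $\frac{1}{1917} \approx 0.00052165$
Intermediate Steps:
$\frac{1}{y{\left(33 + 91 \right)} + \left(-46\right)^{2}} = \frac{1}{-199 + \left(-46\right)^{2}} = \frac{1}{-199 + 2116} = \frac{1}{1917}$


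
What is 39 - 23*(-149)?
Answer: 3466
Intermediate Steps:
39 - 23*(-149) = 39 + 3427 = 3466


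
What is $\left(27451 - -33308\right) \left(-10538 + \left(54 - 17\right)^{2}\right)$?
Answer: $-557099271$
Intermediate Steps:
$\left(27451 - -33308\right) \left(-10538 + \left(54 - 17\right)^{2}\right) = \left(27451 + 33308\right) \left(-10538 + 37^{2}\right) = 60759 \left(-10538 + 1369\right) = 60759 \left(-9169\right) = -557099271$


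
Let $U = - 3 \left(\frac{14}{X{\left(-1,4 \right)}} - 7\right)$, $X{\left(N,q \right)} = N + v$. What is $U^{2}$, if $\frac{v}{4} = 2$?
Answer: $225$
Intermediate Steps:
$v = 8$ ($v = 4 \cdot 2 = 8$)
$X{\left(N,q \right)} = 8 + N$ ($X{\left(N,q \right)} = N + 8 = 8 + N$)
$U = 15$ ($U = - 3 \left(\frac{14}{8 - 1} - 7\right) = - 3 \left(\frac{14}{7} - 7\right) = - 3 \left(14 \cdot \frac{1}{7} - 7\right) = - 3 \left(2 - 7\right) = \left(-3\right) \left(-5\right) = 15$)
$U^{2} = 15^{2} = 225$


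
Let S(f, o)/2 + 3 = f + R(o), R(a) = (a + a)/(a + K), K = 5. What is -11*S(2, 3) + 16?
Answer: 43/2 ≈ 21.500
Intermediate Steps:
R(a) = 2*a/(5 + a) (R(a) = (a + a)/(a + 5) = (2*a)/(5 + a) = 2*a/(5 + a))
S(f, o) = -6 + 2*f + 4*o/(5 + o) (S(f, o) = -6 + 2*(f + 2*o/(5 + o)) = -6 + (2*f + 4*o/(5 + o)) = -6 + 2*f + 4*o/(5 + o))
-11*S(2, 3) + 16 = -22*(2*3 + (-3 + 2)*(5 + 3))/(5 + 3) + 16 = -22*(6 - 1*8)/8 + 16 = -22*(6 - 8)/8 + 16 = -22*(-2)/8 + 16 = -11*(-1/2) + 16 = 11/2 + 16 = 43/2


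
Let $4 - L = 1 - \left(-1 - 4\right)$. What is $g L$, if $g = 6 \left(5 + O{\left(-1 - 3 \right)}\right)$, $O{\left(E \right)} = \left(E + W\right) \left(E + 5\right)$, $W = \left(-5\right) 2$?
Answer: $108$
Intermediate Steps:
$W = -10$
$O{\left(E \right)} = \left(-10 + E\right) \left(5 + E\right)$ ($O{\left(E \right)} = \left(E - 10\right) \left(E + 5\right) = \left(-10 + E\right) \left(5 + E\right)$)
$L = -2$ ($L = 4 - \left(1 - \left(-1 - 4\right)\right) = 4 - \left(1 - -5\right) = 4 - \left(1 + 5\right) = 4 - 6 = -2$)
$g = -54$ ($g = 6 \left(5 - \left(50 - \left(-1 - 3\right)^{2} + 5 \left(-1 - 3\right)\right)\right) = 6 \left(5 - \left(30 - 16\right)\right) = 6 \left(5 + \left(-50 + 16 + 20\right)\right) = 6 \left(5 - 14\right) = 6 \left(-9\right) = -54$)
$g L = \left(-54\right) \left(-2\right) = 108$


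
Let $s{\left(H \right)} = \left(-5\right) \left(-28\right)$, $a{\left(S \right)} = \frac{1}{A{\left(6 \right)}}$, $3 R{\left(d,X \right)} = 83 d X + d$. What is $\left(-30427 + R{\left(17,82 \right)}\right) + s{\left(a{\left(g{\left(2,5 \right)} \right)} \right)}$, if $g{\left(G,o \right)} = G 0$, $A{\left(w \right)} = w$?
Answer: $8286$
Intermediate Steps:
$g{\left(G,o \right)} = 0$
$R{\left(d,X \right)} = \frac{d}{3} + \frac{83 X d}{3}$ ($R{\left(d,X \right)} = \frac{83 d X + d}{3} = \frac{83 X d + d}{3} = \frac{d + 83 X d}{3} = \frac{d}{3} + \frac{83 X d}{3}$)
$a{\left(S \right)} = \frac{1}{6}$
$s{\left(H \right)} = 140$
$\left(-30427 + R{\left(17,82 \right)}\right) + s{\left(a{\left(g{\left(2,5 \right)} \right)} \right)} = \left(-30427 + \frac{1}{3} \cdot 17 \left(1 + 83 \cdot 82\right)\right) + 140 = \left(-30427 + \frac{1}{3} \cdot 17 \left(1 + 6806\right)\right) + 140 = \left(-30427 + \frac{1}{3} \cdot 17 \cdot 6807\right) + 140 = \left(-30427 + 38573\right) + 140 = 8146 + 140 = 8286$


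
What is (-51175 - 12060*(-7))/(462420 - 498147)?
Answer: -33245/35727 ≈ -0.93053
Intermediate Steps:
(-51175 - 12060*(-7))/(462420 - 498147) = (-51175 + 84420)/(-35727) = 33245*(-1/35727) = -33245/35727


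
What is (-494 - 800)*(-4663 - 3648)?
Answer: 10754434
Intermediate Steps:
(-494 - 800)*(-4663 - 3648) = -1294*(-8311) = 10754434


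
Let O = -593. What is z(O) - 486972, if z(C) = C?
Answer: -487565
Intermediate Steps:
z(O) - 486972 = -593 - 486972 = -487565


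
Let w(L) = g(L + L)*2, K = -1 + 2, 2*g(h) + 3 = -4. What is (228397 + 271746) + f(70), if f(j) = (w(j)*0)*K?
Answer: 500143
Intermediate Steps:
g(h) = -7/2 (g(h) = -3/2 + (½)*(-4) = -3/2 - 2 = -7/2)
K = 1
w(L) = -7 (w(L) = -7/2*2 = -7)
f(j) = 0 (f(j) = -7*0*1 = 0*1 = 0)
(228397 + 271746) + f(70) = (228397 + 271746) + 0 = 500143 + 0 = 500143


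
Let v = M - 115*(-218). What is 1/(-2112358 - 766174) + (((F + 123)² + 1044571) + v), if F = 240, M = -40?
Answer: 3458181988839/2878532 ≈ 1.2014e+6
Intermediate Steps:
v = 25030 (v = -40 - 115*(-218) = -40 + 25070 = 25030)
1/(-2112358 - 766174) + (((F + 123)² + 1044571) + v) = 1/(-2112358 - 766174) + (((240 + 123)² + 1044571) + 25030) = 1/(-2878532) + ((363² + 1044571) + 25030) = -1/2878532 + ((131769 + 1044571) + 25030) = -1/2878532 + (1176340 + 25030) = -1/2878532 + 1201370 = 3458181988839/2878532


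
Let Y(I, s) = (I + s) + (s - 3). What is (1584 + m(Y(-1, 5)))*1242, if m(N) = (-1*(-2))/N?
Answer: 1967742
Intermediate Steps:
Y(I, s) = -3 + I + 2*s (Y(I, s) = (I + s) + (-3 + s) = -3 + I + 2*s)
m(N) = 2/N
(1584 + m(Y(-1, 5)))*1242 = (1584 + 2/(-3 - 1 + 2*5))*1242 = (1584 + 2/(-3 - 1 + 10))*1242 = (1584 + 2/6)*1242 = (1584 + 2*(⅙))*1242 = (1584 + ⅓)*1242 = (4753/3)*1242 = 1967742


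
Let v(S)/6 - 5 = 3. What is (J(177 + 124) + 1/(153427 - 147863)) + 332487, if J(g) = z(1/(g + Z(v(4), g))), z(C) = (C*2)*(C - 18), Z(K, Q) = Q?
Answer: 167607984626099/504103964 ≈ 3.3249e+5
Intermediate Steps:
v(S) = 48 (v(S) = 30 + 6*3 = 30 + 18 = 48)
z(C) = 2*C*(-18 + C) (z(C) = (2*C)*(-18 + C) = 2*C*(-18 + C))
J(g) = (-18 + 1/(2*g))/g (J(g) = 2*(-18 + 1/(g + g))/(g + g) = 2*(-18 + 1/(2*g))/((2*g)) = 2*(1/(2*g))*(-18 + 1/(2*g)) = (-18 + 1/(2*g))/g)
(J(177 + 124) + 1/(153427 - 147863)) + 332487 = ((1 - 36*(177 + 124))/(2*(177 + 124)²) + 1/(153427 - 147863)) + 332487 = ((½)*(1 - 36*301)/301² + 1/5564) + 332487 = ((½)*(1/90601)*(1 - 10836) + 1/5564) + 332487 = ((½)*(1/90601)*(-10835) + 1/5564) + 332487 = (-10835/181202 + 1/5564) + 332487 = -30052369/504103964 + 332487 = 167607984626099/504103964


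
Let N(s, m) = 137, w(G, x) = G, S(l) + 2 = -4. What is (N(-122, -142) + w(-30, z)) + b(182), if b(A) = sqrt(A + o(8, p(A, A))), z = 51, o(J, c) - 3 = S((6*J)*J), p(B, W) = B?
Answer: 107 + sqrt(179) ≈ 120.38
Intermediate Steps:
S(l) = -6 (S(l) = -2 - 4 = -6)
o(J, c) = -3 (o(J, c) = 3 - 6 = -3)
b(A) = sqrt(-3 + A) (b(A) = sqrt(A - 3) = sqrt(-3 + A))
(N(-122, -142) + w(-30, z)) + b(182) = (137 - 30) + sqrt(-3 + 182) = 107 + sqrt(179)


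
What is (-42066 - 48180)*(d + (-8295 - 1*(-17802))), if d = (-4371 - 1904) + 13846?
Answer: -1541221188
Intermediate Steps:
d = 7571 (d = -6275 + 13846 = 7571)
(-42066 - 48180)*(d + (-8295 - 1*(-17802))) = (-42066 - 48180)*(7571 + (-8295 - 1*(-17802))) = -90246*(7571 + (-8295 + 17802)) = -90246*(7571 + 9507) = -90246*17078 = -1541221188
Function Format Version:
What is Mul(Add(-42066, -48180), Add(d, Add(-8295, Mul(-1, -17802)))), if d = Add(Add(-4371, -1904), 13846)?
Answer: -1541221188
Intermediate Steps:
d = 7571 (d = Add(-6275, 13846) = 7571)
Mul(Add(-42066, -48180), Add(d, Add(-8295, Mul(-1, -17802)))) = Mul(Add(-42066, -48180), Add(7571, Add(-8295, Mul(-1, -17802)))) = Mul(-90246, Add(7571, Add(-8295, 17802))) = Mul(-90246, Add(7571, 9507)) = Mul(-90246, 17078) = -1541221188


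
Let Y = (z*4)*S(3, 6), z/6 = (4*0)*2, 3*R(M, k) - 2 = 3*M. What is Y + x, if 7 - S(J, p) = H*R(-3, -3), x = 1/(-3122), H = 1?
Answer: -1/3122 ≈ -0.00032031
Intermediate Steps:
x = -1/3122 ≈ -0.00032031
R(M, k) = ⅔ + M (R(M, k) = ⅔ + (3*M)/3 = ⅔ + M)
S(J, p) = 28/3 (S(J, p) = 7 - (⅔ - 3) = 7 - (-7)/3 = 7 - 1*(-7/3) = 7 + 7/3 = 28/3)
z = 0 (z = 6*((4*0)*2) = 6*(0*2) = 6*0 = 0)
Y = 0 (Y = (0*4)*(28/3) = 0*(28/3) = 0)
Y + x = 0 - 1/3122 = -1/3122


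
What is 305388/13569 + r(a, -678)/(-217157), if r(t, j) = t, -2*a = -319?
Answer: 44209985107/1964402222 ≈ 22.506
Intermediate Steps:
a = 319/2 (a = -½*(-319) = 319/2 ≈ 159.50)
305388/13569 + r(a, -678)/(-217157) = 305388/13569 + (319/2)/(-217157) = 305388*(1/13569) + (319/2)*(-1/217157) = 101796/4523 - 319/434314 = 44209985107/1964402222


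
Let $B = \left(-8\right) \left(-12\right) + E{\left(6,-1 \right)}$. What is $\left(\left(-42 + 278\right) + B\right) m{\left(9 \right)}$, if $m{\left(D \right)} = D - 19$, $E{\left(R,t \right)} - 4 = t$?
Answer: $-3350$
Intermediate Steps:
$E{\left(R,t \right)} = 4 + t$
$m{\left(D \right)} = -19 + D$
$B = 99$ ($B = \left(-8\right) \left(-12\right) + \left(4 - 1\right) = 96 + 3 = 99$)
$\left(\left(-42 + 278\right) + B\right) m{\left(9 \right)} = \left(\left(-42 + 278\right) + 99\right) \left(-19 + 9\right) = \left(236 + 99\right) \left(-10\right) = 335 \left(-10\right) = -3350$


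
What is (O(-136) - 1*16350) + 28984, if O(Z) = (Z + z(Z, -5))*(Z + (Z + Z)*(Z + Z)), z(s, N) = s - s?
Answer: -10030694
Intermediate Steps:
z(s, N) = 0
O(Z) = Z*(Z + 4*Z²) (O(Z) = (Z + 0)*(Z + (Z + Z)*(Z + Z)) = Z*(Z + (2*Z)*(2*Z)) = Z*(Z + 4*Z²))
(O(-136) - 1*16350) + 28984 = ((-136)²*(1 + 4*(-136)) - 1*16350) + 28984 = (18496*(1 - 544) - 16350) + 28984 = (18496*(-543) - 16350) + 28984 = (-10043328 - 16350) + 28984 = -10059678 + 28984 = -10030694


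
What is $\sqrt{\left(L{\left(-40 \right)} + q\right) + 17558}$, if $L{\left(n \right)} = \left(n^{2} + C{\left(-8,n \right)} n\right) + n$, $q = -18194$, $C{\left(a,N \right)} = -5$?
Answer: $2 \sqrt{281} \approx 33.526$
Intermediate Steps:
$L{\left(n \right)} = n^{2} - 4 n$ ($L{\left(n \right)} = \left(n^{2} - 5 n\right) + n = n^{2} - 4 n$)
$\sqrt{\left(L{\left(-40 \right)} + q\right) + 17558} = \sqrt{\left(- 40 \left(-4 - 40\right) - 18194\right) + 17558} = \sqrt{\left(\left(-40\right) \left(-44\right) - 18194\right) + 17558} = \sqrt{\left(1760 - 18194\right) + 17558} = \sqrt{-16434 + 17558} = \sqrt{1124} = 2 \sqrt{281}$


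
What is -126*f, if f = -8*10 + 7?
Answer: 9198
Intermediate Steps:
f = -73 (f = -80 + 7 = -73)
-126*f = -126*(-73) = 9198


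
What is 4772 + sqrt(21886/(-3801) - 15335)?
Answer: 4772 + I*sqrt(221637150021)/3801 ≈ 4772.0 + 123.86*I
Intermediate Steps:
4772 + sqrt(21886/(-3801) - 15335) = 4772 + sqrt(21886*(-1/3801) - 15335) = 4772 + sqrt(-21886/3801 - 15335) = 4772 + sqrt(-58310221/3801) = 4772 + I*sqrt(221637150021)/3801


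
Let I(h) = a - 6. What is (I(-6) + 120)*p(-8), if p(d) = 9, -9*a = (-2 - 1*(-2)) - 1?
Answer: 1027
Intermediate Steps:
a = ⅑ (a = -((-2 - 1*(-2)) - 1)/9 = -((-2 + 2) - 1)/9 = -(0 - 1)/9 = -⅑*(-1) = ⅑ ≈ 0.11111)
I(h) = -53/9 (I(h) = ⅑ - 6 = -53/9)
(I(-6) + 120)*p(-8) = (-53/9 + 120)*9 = (1027/9)*9 = 1027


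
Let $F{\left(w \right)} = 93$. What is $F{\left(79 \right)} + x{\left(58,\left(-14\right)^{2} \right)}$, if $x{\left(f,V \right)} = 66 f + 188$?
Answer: $4109$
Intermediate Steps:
$x{\left(f,V \right)} = 188 + 66 f$
$F{\left(79 \right)} + x{\left(58,\left(-14\right)^{2} \right)} = 93 + \left(188 + 66 \cdot 58\right) = 93 + \left(188 + 3828\right) = 93 + 4016 = 4109$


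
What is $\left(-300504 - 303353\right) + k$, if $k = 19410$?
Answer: $-584447$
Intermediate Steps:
$\left(-300504 - 303353\right) + k = \left(-300504 - 303353\right) + 19410 = -603857 + 19410 = -584447$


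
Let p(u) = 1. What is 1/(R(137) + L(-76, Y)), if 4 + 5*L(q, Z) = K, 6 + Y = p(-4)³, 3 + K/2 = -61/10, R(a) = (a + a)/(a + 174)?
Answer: -7775/27671 ≈ -0.28098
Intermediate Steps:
R(a) = 2*a/(174 + a) (R(a) = (2*a)/(174 + a) = 2*a/(174 + a))
K = -91/5 (K = -6 + 2*(-61/10) = -6 - 61/5 = -91/5 ≈ -18.200)
Y = -5 (Y = -6 + 1³ = -6 + 1 = -5)
L(q, Z) = -111/25 (L(q, Z) = -⅘ + (⅕)*(-91/5) = -⅘ - 91/25 = -111/25)
1/(R(137) + L(-76, Y)) = 1/(2*137/(174 + 137) - 111/25) = 1/(2*137/311 - 111/25) = 1/(2*137*(1/311) - 111/25) = 1/(274/311 - 111/25) = 1/(-27671/7775) = -7775/27671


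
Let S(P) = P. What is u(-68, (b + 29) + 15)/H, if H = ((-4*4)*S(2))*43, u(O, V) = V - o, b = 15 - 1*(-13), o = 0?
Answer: -9/172 ≈ -0.052326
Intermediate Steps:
b = 28 (b = 15 + 13 = 28)
u(O, V) = V (u(O, V) = V - 1*0 = V + 0 = V)
H = -1376 (H = (-4*4*2)*43 = -16*2*43 = -32*43 = -1376)
u(-68, (b + 29) + 15)/H = ((28 + 29) + 15)/(-1376) = (57 + 15)*(-1/1376) = 72*(-1/1376) = -9/172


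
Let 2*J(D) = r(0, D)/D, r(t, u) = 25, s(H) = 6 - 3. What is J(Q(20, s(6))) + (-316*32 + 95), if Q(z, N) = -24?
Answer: -480841/48 ≈ -10018.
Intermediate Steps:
s(H) = 3
J(D) = 25/(2*D) (J(D) = (25/D)/2 = 25/(2*D))
J(Q(20, s(6))) + (-316*32 + 95) = (25/2)/(-24) + (-316*32 + 95) = (25/2)*(-1/24) + (-10112 + 95) = -25/48 - 10017 = -480841/48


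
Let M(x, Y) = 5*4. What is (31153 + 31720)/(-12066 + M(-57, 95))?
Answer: -62873/12046 ≈ -5.2194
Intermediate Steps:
M(x, Y) = 20
(31153 + 31720)/(-12066 + M(-57, 95)) = (31153 + 31720)/(-12066 + 20) = 62873/(-12046) = 62873*(-1/12046) = -62873/12046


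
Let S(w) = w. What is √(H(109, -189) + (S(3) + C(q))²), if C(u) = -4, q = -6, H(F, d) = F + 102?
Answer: 2*√53 ≈ 14.560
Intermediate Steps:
H(F, d) = 102 + F
√(H(109, -189) + (S(3) + C(q))²) = √((102 + 109) + (3 - 4)²) = √(211 + (-1)²) = √(211 + 1) = √212 = 2*√53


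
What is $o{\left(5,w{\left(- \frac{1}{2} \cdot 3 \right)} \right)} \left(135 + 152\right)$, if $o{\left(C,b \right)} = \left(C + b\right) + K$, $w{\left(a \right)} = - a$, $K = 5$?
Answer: $\frac{6601}{2} \approx 3300.5$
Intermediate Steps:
$o{\left(C,b \right)} = 5 + C + b$ ($o{\left(C,b \right)} = \left(C + b\right) + 5 = 5 + C + b$)
$o{\left(5,w{\left(- \frac{1}{2} \cdot 3 \right)} \right)} \left(135 + 152\right) = \left(5 + 5 - - \frac{1}{2} \cdot 3\right) \left(135 + 152\right) = \left(5 + 5 - \left(-1\right) \frac{1}{2} \cdot 3\right) 287 = \left(5 + 5 - \left(- \frac{1}{2}\right) 3\right) 287 = \left(5 + 5 - - \frac{3}{2}\right) 287 = \left(5 + 5 + \frac{3}{2}\right) 287 = \frac{23}{2} \cdot 287 = \frac{6601}{2}$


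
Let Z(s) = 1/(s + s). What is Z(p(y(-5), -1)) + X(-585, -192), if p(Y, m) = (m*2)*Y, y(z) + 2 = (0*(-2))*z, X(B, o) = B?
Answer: -4679/8 ≈ -584.88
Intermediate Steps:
y(z) = -2 (y(z) = -2 + (0*(-2))*z = -2 + 0*z = -2 + 0 = -2)
p(Y, m) = 2*Y*m (p(Y, m) = (2*m)*Y = 2*Y*m)
Z(s) = 1/(2*s)
Z(p(y(-5), -1)) + X(-585, -192) = 1/(2*((2*(-2)*(-1)))) - 585 = (½)/4 - 585 = (½)*(¼) - 585 = ⅛ - 585 = -4679/8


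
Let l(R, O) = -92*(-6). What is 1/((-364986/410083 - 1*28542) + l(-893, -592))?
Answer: -410083/11478588156 ≈ -3.5726e-5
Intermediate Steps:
l(R, O) = 552
1/((-364986/410083 - 1*28542) + l(-893, -592)) = 1/((-364986/410083 - 1*28542) + 552) = 1/((-364986*1/410083 - 28542) + 552) = 1/((-364986/410083 - 28542) + 552) = 1/(-11704953972/410083 + 552) = 1/(-11478588156/410083) = -410083/11478588156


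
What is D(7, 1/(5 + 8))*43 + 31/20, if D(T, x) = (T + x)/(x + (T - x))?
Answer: 81941/1820 ≈ 45.023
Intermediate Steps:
D(T, x) = (T + x)/T
D(7, 1/(5 + 8))*43 + 31/20 = ((7 + 1/(5 + 8))/7)*43 + 31/20 = ((7 + 1/13)/7)*43 + 31*(1/20) = ((7 + 1/13)/7)*43 + 31/20 = ((⅐)*(92/13))*43 + 31/20 = (92/91)*43 + 31/20 = 3956/91 + 31/20 = 81941/1820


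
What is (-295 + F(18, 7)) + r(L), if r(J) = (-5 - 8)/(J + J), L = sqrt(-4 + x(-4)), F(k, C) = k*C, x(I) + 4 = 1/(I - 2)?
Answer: -169 + 13*I*sqrt(6)/14 ≈ -169.0 + 2.2745*I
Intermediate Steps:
x(I) = -4 + 1/(-2 + I) (x(I) = -4 + 1/(I - 2) = -4 + 1/(-2 + I))
F(k, C) = C*k
L = 7*I*sqrt(6)/6 (L = sqrt(-4 + (9 - 4*(-4))/(-2 - 4)) = sqrt(-4 + (9 + 16)/(-6)) = sqrt(-4 - 1/6*25) = sqrt(-4 - 25/6) = sqrt(-49/6) = 7*I*sqrt(6)/6 ≈ 2.8577*I)
r(J) = -13/(2*J) (r(J) = -13*1/(2*J) = -13/(2*J))
(-295 + F(18, 7)) + r(L) = (-295 + 7*18) - 13*(-I*sqrt(6)/7)/2 = (-295 + 126) - (-13)*I*sqrt(6)/14 = -169 + 13*I*sqrt(6)/14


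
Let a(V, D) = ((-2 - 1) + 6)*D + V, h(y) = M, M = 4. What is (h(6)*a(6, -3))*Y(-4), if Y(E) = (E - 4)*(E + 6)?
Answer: 192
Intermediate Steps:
h(y) = 4
Y(E) = (-4 + E)*(6 + E)
a(V, D) = V + 3*D (a(V, D) = (-3 + 6)*D + V = 3*D + V = V + 3*D)
(h(6)*a(6, -3))*Y(-4) = (4*(6 + 3*(-3)))*(-24 + (-4)² + 2*(-4)) = (4*(6 - 9))*(-24 + 16 - 8) = (4*(-3))*(-16) = -12*(-16) = 192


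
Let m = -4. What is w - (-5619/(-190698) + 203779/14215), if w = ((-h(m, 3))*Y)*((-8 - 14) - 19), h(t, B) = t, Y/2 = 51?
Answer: -15128245102929/903590690 ≈ -16742.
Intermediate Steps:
Y = 102 (Y = 2*51 = 102)
w = -16728 (w = (-1*(-4)*102)*((-8 - 14) - 19) = (4*102)*(-22 - 19) = 408*(-41) = -16728)
w - (-5619/(-190698) + 203779/14215) = -16728 - (-5619/(-190698) + 203779/14215) = -16728 - (-5619*(-1/190698) + 203779*(1/14215)) = -16728 - (1873/63566 + 203779/14215) = -16728 - 1*12980040609/903590690 = -16728 - 12980040609/903590690 = -15128245102929/903590690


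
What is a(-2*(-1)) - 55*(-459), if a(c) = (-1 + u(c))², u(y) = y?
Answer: 25246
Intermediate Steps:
a(c) = (-1 + c)²
a(-2*(-1)) - 55*(-459) = (-1 - 2*(-1))² - 55*(-459) = (-1 + 2)² + 25245 = 1² + 25245 = 1 + 25245 = 25246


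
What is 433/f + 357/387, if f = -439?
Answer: -3616/56631 ≈ -0.063852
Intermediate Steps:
433/f + 357/387 = 433/(-439) + 357/387 = 433*(-1/439) + 357*(1/387) = -433/439 + 119/129 = -3616/56631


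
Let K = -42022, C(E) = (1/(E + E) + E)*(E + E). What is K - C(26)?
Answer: -43375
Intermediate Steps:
C(E) = 2*E*(E + 1/(2*E)) (C(E) = (1/(2*E) + E)*(2*E) = (E + 1/(2*E))*(2*E) = 2*E*(E + 1/(2*E)))
K - C(26) = -42022 - (1 + 2*26²) = -42022 - (1 + 2*676) = -42022 - (1 + 1352) = -42022 - 1*1353 = -42022 - 1353 = -43375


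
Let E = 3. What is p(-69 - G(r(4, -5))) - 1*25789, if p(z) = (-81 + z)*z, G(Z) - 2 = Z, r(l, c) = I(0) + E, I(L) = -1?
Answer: -14547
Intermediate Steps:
r(l, c) = 2 (r(l, c) = -1 + 3 = 2)
G(Z) = 2 + Z
p(z) = z*(-81 + z)
p(-69 - G(r(4, -5))) - 1*25789 = (-69 - (2 + 2))*(-81 + (-69 - (2 + 2))) - 1*25789 = (-69 - 1*4)*(-81 + (-69 - 1*4)) - 25789 = (-69 - 4)*(-81 + (-69 - 4)) - 25789 = -73*(-81 - 73) - 25789 = -73*(-154) - 25789 = 11242 - 25789 = -14547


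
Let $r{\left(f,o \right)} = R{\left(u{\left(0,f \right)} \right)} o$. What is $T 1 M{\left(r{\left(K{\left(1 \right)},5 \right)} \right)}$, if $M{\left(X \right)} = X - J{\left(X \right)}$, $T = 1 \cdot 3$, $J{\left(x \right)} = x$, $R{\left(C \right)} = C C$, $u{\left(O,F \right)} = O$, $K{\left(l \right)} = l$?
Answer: $0$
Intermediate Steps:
$R{\left(C \right)} = C^{2}$
$T = 3$
$r{\left(f,o \right)} = 0$ ($r{\left(f,o \right)} = 0^{2} o = 0 o = 0$)
$M{\left(X \right)} = 0$ ($M{\left(X \right)} = X - X = 0$)
$T 1 M{\left(r{\left(K{\left(1 \right)},5 \right)} \right)} = 3 \cdot 1 \cdot 0 = 3 \cdot 0 = 0$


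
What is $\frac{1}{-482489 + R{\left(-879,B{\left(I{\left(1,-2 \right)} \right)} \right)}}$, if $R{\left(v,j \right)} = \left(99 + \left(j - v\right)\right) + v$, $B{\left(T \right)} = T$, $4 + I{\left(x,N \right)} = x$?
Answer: $- \frac{1}{482393} \approx -2.073 \cdot 10^{-6}$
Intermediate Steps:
$I{\left(x,N \right)} = -4 + x$
$R{\left(v,j \right)} = 99 + j$ ($R{\left(v,j \right)} = \left(99 + j - v\right) + v = 99 + j$)
$\frac{1}{-482489 + R{\left(-879,B{\left(I{\left(1,-2 \right)} \right)} \right)}} = \frac{1}{-482489 + \left(99 + \left(-4 + 1\right)\right)} = \frac{1}{-482489 + \left(99 - 3\right)} = \frac{1}{-482489 + 96} = \frac{1}{-482393} = - \frac{1}{482393}$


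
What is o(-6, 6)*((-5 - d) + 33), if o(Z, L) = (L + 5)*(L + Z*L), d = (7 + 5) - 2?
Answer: -5940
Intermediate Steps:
d = 10 (d = 12 - 2 = 10)
o(Z, L) = (5 + L)*(L + L*Z)
o(-6, 6)*((-5 - d) + 33) = (6*(5 + 6 + 5*(-6) + 6*(-6)))*((-5 - 1*10) + 33) = (6*(5 + 6 - 30 - 36))*((-5 - 10) + 33) = (6*(-55))*(-15 + 33) = -330*18 = -5940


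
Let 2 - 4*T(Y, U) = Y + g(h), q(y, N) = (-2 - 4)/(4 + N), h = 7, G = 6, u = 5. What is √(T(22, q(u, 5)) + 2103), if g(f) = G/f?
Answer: √411166/14 ≈ 45.802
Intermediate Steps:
q(y, N) = -6/(4 + N)
g(f) = 6/f
T(Y, U) = 2/7 - Y/4 (T(Y, U) = ½ - (Y + 6/7)/4 = ½ - (6/7 + Y)/4 = ½ + (-3/14 - Y/4) = 2/7 - Y/4)
√(T(22, q(u, 5)) + 2103) = √((2/7 - ¼*22) + 2103) = √((2/7 - 11/2) + 2103) = √(-73/14 + 2103) = √(29369/14) = √411166/14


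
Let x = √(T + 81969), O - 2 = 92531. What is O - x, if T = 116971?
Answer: 92533 - 14*√1015 ≈ 92087.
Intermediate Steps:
O = 92533 (O = 2 + 92531 = 92533)
x = 14*√1015 (x = √(116971 + 81969) = √198940 = 14*√1015 ≈ 446.03)
O - x = 92533 - 14*√1015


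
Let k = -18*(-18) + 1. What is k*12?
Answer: 3900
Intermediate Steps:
k = 325 (k = 324 + 1 = 325)
k*12 = 325*12 = 3900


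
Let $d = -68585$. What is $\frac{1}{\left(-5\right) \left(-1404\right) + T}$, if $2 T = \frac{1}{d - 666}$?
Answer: $\frac{138502}{972284039} \approx 0.00014245$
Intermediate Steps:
$T = - \frac{1}{138502}$ ($T = \frac{1}{2 \left(-68585 - 666\right)} = \frac{1}{2 \left(-69251\right)} = \frac{1}{2} \left(- \frac{1}{69251}\right) = - \frac{1}{138502} \approx -7.2201 \cdot 10^{-6}$)
$\frac{1}{\left(-5\right) \left(-1404\right) + T} = \frac{1}{\left(-5\right) \left(-1404\right) - \frac{1}{138502}} = \frac{1}{7020 - \frac{1}{138502}} = \frac{1}{\frac{972284039}{138502}} = \frac{138502}{972284039}$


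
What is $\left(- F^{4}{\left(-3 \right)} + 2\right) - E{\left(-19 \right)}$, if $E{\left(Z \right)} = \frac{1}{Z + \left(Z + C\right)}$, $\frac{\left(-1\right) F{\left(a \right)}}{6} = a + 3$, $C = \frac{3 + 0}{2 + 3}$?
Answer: $\frac{379}{187} \approx 2.0267$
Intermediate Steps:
$C = \frac{3}{5} \approx 0.6$
$F{\left(a \right)} = -18 - 6 a$ ($F{\left(a \right)} = - 6 \left(a + 3\right) = - 6 \left(3 + a\right) = -18 - 6 a$)
$E{\left(Z \right)} = \frac{1}{\frac{3}{5} + 2 Z}$ ($E{\left(Z \right)} = \frac{1}{Z + \left(Z + \frac{3}{5}\right)} = \frac{1}{Z + \left(\frac{3}{5} + Z\right)} = \frac{1}{\frac{3}{5} + 2 Z}$)
$\left(- F^{4}{\left(-3 \right)} + 2\right) - E{\left(-19 \right)} = \left(- \left(-18 - -18\right)^{4} + 2\right) - \frac{5}{3 + 10 \left(-19\right)} = \left(- \left(-18 + 18\right)^{4} + 2\right) - \frac{5}{3 - 190} = \left(- 0^{4} + 2\right) - \frac{5}{-187} = \left(\left(-1\right) 0 + 2\right) - 5 \left(- \frac{1}{187}\right) = \left(0 + 2\right) - - \frac{5}{187} = 2 + \frac{5}{187} = \frac{379}{187}$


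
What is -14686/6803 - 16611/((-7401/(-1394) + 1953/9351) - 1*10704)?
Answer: -63892164921844/105414645136181 ≈ -0.60610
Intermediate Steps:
-14686/6803 - 16611/((-7401/(-1394) + 1953/9351) - 1*10704) = -14686*1/6803 - 16611/((-7401*(-1/1394) + 1953*(1/9351)) - 10704) = -14686/6803 - 16611/((7401/1394 + 217/1039) - 10704) = -14686/6803 - 16611/(7992137/1448366 - 10704) = -14686/6803 - 16611/(-15495317527/1448366) = -14686/6803 - 16611*(-1448366/15495317527) = -14686/6803 + 24058807626/15495317527 = -63892164921844/105414645136181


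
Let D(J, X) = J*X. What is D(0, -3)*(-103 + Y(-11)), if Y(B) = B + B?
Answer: 0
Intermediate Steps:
Y(B) = 2*B
D(0, -3)*(-103 + Y(-11)) = (0*(-3))*(-103 + 2*(-11)) = 0*(-103 - 22) = 0*(-125) = 0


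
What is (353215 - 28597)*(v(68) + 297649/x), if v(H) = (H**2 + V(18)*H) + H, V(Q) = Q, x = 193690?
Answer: 26576190204843/13835 ≈ 1.9209e+9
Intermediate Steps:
v(H) = H**2 + 19*H (v(H) = (H**2 + 18*H) + H = H**2 + 19*H)
(353215 - 28597)*(v(68) + 297649/x) = (353215 - 28597)*(68*(19 + 68) + 297649/193690) = 324618*(68*87 + 297649*(1/193690)) = 324618*(5916 + 297649/193690) = 324618*(1146167689/193690) = 26576190204843/13835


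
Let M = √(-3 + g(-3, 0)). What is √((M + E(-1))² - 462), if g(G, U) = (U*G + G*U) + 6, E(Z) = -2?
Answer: √(-462 + (2 - √3)²) ≈ 21.493*I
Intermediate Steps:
g(G, U) = 6 + 2*G*U (g(G, U) = (G*U + G*U) + 6 = 2*G*U + 6 = 6 + 2*G*U)
M = √3 (M = √(-3 + (6 + 2*(-3)*0)) = √(-3 + (6 + 0)) = √(-3 + 6) = √3 ≈ 1.7320)
√((M + E(-1))² - 462) = √((√3 - 2)² - 462) = √((-2 + √3)² - 462) = √(-462 + (-2 + √3)²)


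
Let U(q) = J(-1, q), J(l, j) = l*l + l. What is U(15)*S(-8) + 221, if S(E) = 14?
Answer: 221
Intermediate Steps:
J(l, j) = l + l² (J(l, j) = l² + l = l + l²)
U(q) = 0 (U(q) = -(1 - 1) = -1*0 = 0)
U(15)*S(-8) + 221 = 0*14 + 221 = 0 + 221 = 221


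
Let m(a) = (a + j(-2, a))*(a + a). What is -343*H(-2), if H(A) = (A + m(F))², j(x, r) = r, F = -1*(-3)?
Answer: -396508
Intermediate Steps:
F = 3
m(a) = 4*a² (m(a) = (a + a)*(a + a) = (2*a)*(2*a) = 4*a²)
H(A) = (36 + A)² (H(A) = (A + 4*3²)² = (A + 4*9)² = (A + 36)² = (36 + A)²)
-343*H(-2) = -343*(36 - 2)² = -343*34² = -343*1156 = -396508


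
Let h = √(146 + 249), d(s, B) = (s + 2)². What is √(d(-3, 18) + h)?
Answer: √(1 + √395) ≈ 4.5689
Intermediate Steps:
d(s, B) = (2 + s)²
h = √395 ≈ 19.875
√(d(-3, 18) + h) = √((2 - 3)² + √395) = √((-1)² + √395) = √(1 + √395)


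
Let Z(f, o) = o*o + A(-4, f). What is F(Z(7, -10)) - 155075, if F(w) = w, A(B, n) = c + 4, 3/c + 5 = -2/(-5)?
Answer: -3564348/23 ≈ -1.5497e+5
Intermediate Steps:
c = -15/23 (c = 3/(-5 - 2/(-5)) = 3/(-5 - 2*(-⅕)) = 3/(-5 + ⅖) = 3/(-23/5) = 3*(-5/23) = -15/23 ≈ -0.65217)
A(B, n) = 77/23 (A(B, n) = -15/23 + 4 = 77/23)
Z(f, o) = 77/23 + o² (Z(f, o) = o*o + 77/23 = o² + 77/23 = 77/23 + o²)
F(Z(7, -10)) - 155075 = (77/23 + (-10)²) - 155075 = (77/23 + 100) - 155075 = 2377/23 - 155075 = -3564348/23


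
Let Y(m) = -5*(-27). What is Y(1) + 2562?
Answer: 2697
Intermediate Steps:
Y(m) = 135
Y(1) + 2562 = 135 + 2562 = 2697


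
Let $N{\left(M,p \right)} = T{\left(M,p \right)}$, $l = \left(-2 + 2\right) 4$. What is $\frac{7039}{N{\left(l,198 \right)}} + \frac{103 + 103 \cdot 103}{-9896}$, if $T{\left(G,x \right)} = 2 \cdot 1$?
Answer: $\frac{8704565}{2474} \approx 3518.4$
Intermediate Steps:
$T{\left(G,x \right)} = 2$
$l = 0$ ($l = 0 \cdot 4 = 0$)
$N{\left(M,p \right)} = 2$
$\frac{7039}{N{\left(l,198 \right)}} + \frac{103 + 103 \cdot 103}{-9896} = \frac{7039}{2} + \frac{103 + 103 \cdot 103}{-9896} = 7039 \cdot \frac{1}{2} + \left(103 + 10609\right) \left(- \frac{1}{9896}\right) = \frac{7039}{2} + 10712 \left(- \frac{1}{9896}\right) = \frac{7039}{2} - \frac{1339}{1237} = \frac{8704565}{2474}$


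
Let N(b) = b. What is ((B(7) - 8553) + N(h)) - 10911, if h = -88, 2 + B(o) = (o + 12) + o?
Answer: -19528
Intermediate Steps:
B(o) = 10 + 2*o (B(o) = -2 + ((o + 12) + o) = -2 + ((12 + o) + o) = -2 + (12 + 2*o) = 10 + 2*o)
((B(7) - 8553) + N(h)) - 10911 = (((10 + 2*7) - 8553) - 88) - 10911 = (((10 + 14) - 8553) - 88) - 10911 = ((24 - 8553) - 88) - 10911 = (-8529 - 88) - 10911 = -8617 - 10911 = -19528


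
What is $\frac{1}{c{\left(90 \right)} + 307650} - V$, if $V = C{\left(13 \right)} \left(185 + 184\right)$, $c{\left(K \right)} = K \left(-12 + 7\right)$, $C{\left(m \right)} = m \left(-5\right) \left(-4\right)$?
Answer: $- \frac{29472767999}{307200} \approx -95940.0$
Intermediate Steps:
$C{\left(m \right)} = 20 m$ ($C{\left(m \right)} = - 5 m \left(-4\right) = 20 m$)
$c{\left(K \right)} = - 5 K$ ($c{\left(K \right)} = K \left(-5\right) = - 5 K$)
$V = 95940$ ($V = 20 \cdot 13 \left(185 + 184\right) = 260 \cdot 369 = 95940$)
$\frac{1}{c{\left(90 \right)} + 307650} - V = \frac{1}{\left(-5\right) 90 + 307650} - 95940 = \frac{1}{-450 + 307650} - 95940 = \frac{1}{307200} - 95940 = - \frac{29472767999}{307200}$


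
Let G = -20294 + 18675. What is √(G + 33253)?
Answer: √31634 ≈ 177.86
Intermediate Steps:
G = -1619
√(G + 33253) = √(-1619 + 33253) = √31634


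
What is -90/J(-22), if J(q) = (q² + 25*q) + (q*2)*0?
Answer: 15/11 ≈ 1.3636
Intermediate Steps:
J(q) = q² + 25*q (J(q) = (q² + 25*q) + (2*q)*0 = (q² + 25*q) + 0 = q² + 25*q)
-90/J(-22) = -90*(-1/(22*(25 - 22))) = -90/((-22*3)) = -90/(-66) = -90*(-1/66) = 15/11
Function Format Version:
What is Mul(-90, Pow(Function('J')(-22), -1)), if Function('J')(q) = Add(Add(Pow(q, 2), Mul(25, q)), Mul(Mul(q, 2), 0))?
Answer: Rational(15, 11) ≈ 1.3636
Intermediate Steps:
Function('J')(q) = Add(Pow(q, 2), Mul(25, q)) (Function('J')(q) = Add(Add(Pow(q, 2), Mul(25, q)), Mul(Mul(2, q), 0)) = Add(Add(Pow(q, 2), Mul(25, q)), 0) = Add(Pow(q, 2), Mul(25, q)))
Mul(-90, Pow(Function('J')(-22), -1)) = Mul(-90, Pow(Mul(-22, Add(25, -22)), -1)) = Mul(-90, Pow(Mul(-22, 3), -1)) = Mul(-90, Pow(-66, -1)) = Mul(-90, Rational(-1, 66)) = Rational(15, 11)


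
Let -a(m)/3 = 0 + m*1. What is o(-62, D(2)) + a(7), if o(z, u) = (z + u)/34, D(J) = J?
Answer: -387/17 ≈ -22.765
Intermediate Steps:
a(m) = -3*m (a(m) = -3*(0 + m*1) = -3*(0 + m) = -3*m)
o(z, u) = u/34 + z/34 (o(z, u) = (u + z)*(1/34) = u/34 + z/34)
o(-62, D(2)) + a(7) = ((1/34)*2 + (1/34)*(-62)) - 3*7 = (1/17 - 31/17) - 21 = -30/17 - 21 = -387/17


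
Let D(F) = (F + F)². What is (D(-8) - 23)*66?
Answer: 15378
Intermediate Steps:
D(F) = 4*F² (D(F) = (2*F)² = 4*F²)
(D(-8) - 23)*66 = (4*(-8)² - 23)*66 = (4*64 - 23)*66 = (256 - 23)*66 = 233*66 = 15378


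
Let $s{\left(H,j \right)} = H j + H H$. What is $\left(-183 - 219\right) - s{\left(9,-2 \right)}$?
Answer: $-465$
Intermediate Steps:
$s{\left(H,j \right)} = H^{2} + H j$ ($s{\left(H,j \right)} = H j + H^{2} = H^{2} + H j$)
$\left(-183 - 219\right) - s{\left(9,-2 \right)} = \left(-183 - 219\right) - 9 \left(9 - 2\right) = -402 - 9 \cdot 7 = -402 - 63 = -465$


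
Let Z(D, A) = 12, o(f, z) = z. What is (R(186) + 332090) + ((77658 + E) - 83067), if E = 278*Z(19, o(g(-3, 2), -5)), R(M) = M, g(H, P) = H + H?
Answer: 330203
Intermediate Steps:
g(H, P) = 2*H
E = 3336 (E = 278*12 = 3336)
(R(186) + 332090) + ((77658 + E) - 83067) = (186 + 332090) + ((77658 + 3336) - 83067) = 332276 + (80994 - 83067) = 332276 - 2073 = 330203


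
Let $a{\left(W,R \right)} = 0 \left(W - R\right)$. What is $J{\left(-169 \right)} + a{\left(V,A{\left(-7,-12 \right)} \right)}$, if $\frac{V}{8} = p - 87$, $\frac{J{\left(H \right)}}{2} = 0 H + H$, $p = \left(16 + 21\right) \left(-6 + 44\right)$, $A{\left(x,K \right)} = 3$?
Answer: $-338$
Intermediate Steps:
$p = 1406$ ($p = 37 \cdot 38 = 1406$)
$J{\left(H \right)} = 2 H$ ($J{\left(H \right)} = 2 \left(0 H + H\right) = 2 \left(0 + H\right) = 2 H$)
$V = 10552$ ($V = 8 \left(1406 - 87\right) = 8 \cdot 1319 = 10552$)
$a{\left(W,R \right)} = 0$
$J{\left(-169 \right)} + a{\left(V,A{\left(-7,-12 \right)} \right)} = 2 \left(-169\right) + 0 = -338 + 0 = -338$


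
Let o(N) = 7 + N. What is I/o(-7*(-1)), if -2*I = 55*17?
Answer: -935/28 ≈ -33.393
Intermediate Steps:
I = -935/2 (I = -55*17/2 = -1/2*935 = -935/2 ≈ -467.50)
I/o(-7*(-1)) = -935/(2*(7 - 7*(-1))) = -935/(2*(7 + 7)) = -935/2/14 = -935/2*1/14 = -935/28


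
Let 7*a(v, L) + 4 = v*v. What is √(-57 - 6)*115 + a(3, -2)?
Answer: 5/7 + 345*I*√7 ≈ 0.71429 + 912.78*I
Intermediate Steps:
a(v, L) = -4/7 + v²/7 (a(v, L) = -4/7 + (v*v)/7 = -4/7 + v²/7)
√(-57 - 6)*115 + a(3, -2) = √(-57 - 6)*115 + (-4/7 + (⅐)*3²) = √(-63)*115 + (-4/7 + (⅐)*9) = (3*I*√7)*115 + (-4/7 + 9/7) = 345*I*√7 + 5/7 = 5/7 + 345*I*√7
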